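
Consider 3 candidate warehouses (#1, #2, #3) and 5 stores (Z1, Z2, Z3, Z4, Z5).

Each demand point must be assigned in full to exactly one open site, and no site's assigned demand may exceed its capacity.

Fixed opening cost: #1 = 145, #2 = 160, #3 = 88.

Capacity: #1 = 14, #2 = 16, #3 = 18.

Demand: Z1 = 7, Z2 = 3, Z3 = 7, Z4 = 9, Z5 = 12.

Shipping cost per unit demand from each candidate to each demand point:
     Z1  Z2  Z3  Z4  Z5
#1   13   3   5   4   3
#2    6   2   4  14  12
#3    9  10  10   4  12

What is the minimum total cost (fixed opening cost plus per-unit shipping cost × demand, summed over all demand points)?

Open {#1, #2, #3}; cheapest assignment that respects the capacities:
  #1 (cap 14, load 12): Z5 — cost 12×3 = 36
  #2 (cap 16, load 10): Z2, Z3 — cost 3×2 + 7×4 = 34
  #3 (cap 18, load 16): Z1, Z4 — cost 7×9 + 9×4 = 99
  Shipping 169, fixed 393 → total 562.
  Any other capacity-feasible assignment to {#1, #2, #3} ships for at least 169.
Total demand is 38 and no other set of sites has combined capacity ≥ 38, so {#1, #2, #3} is the only feasible choice of open sites. Minimum: 562.

562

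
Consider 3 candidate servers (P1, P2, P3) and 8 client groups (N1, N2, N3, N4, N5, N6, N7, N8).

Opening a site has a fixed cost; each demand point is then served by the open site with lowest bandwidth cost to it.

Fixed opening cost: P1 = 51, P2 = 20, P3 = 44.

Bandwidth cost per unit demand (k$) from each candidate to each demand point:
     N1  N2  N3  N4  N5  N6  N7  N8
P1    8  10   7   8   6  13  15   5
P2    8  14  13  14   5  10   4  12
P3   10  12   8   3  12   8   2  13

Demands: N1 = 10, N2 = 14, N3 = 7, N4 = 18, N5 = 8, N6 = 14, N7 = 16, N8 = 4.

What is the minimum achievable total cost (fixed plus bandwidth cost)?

Open {P1, P3}: assign each demand point to its cheapest open site.
  N1→P1 10×8=80, N2→P1 14×10=140, N3→P1 7×7=49, N4→P3 18×3=54, N5→P1 8×6=48, N6→P3 14×8=112, N7→P3 16×2=32, N8→P1 4×5=20
  bandwidth cost 535, fixed 95 → total 630.
Compare {P1, P2, P3}: bandwidth cost 527 + fixed 115 = 642.
Compare {P2, P3}: bandwidth cost 590 + fixed 64 = 654.
Compare {P3}: bandwidth cost 670 + fixed 44 = 714.
All other subsets cost ≥ 642. Minimum total cost: 630.

630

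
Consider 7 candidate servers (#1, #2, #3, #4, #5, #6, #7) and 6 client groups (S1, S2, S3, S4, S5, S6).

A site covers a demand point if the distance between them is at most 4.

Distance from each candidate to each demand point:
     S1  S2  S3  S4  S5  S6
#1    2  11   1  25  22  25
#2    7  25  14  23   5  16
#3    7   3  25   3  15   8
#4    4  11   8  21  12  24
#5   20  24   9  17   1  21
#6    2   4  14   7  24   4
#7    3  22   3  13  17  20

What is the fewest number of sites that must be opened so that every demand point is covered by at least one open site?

Coverage sets (demand points within 4 of each site):
  #1: {S1, S3}
  #2: {}
  #3: {S2, S4}
  #4: {S1}
  #5: {S5}
  #6: {S1, S2, S6}
  #7: {S1, S3}
No 3 sites suffice: every size-3 union leaves at least one demand point uncovered.
But {#1, #3, #5, #6} covers everything, so the minimum is 4.

4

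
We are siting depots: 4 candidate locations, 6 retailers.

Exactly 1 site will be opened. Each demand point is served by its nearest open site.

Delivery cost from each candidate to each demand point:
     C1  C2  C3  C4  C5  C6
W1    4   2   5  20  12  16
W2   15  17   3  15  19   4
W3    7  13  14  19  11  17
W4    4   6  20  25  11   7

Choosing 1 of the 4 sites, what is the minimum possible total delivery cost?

59

Open {W1}.
  C1→W1 4, C2→W1 2, C3→W1 5, C4→W1 20, C5→W1 12, C6→W1 16  ⇒ total 59.
Compare {W2}: total 73.
Compare {W4}: total 73.
No size-1 selection does better; minimum is 59.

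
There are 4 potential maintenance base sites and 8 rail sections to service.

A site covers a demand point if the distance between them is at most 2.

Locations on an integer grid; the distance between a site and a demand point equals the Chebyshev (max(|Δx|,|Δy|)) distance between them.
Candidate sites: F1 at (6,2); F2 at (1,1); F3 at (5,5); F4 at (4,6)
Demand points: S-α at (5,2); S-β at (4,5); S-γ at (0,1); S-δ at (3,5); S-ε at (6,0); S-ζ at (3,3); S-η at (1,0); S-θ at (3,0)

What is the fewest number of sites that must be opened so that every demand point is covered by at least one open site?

3

Coverage sets (demand points within 2 of each site):
  F1: {S-α, S-ε}
  F2: {S-γ, S-ζ, S-η, S-θ}
  F3: {S-β, S-δ, S-ζ}
  F4: {S-β, S-δ}
No 2 sites suffice: every size-2 union leaves at least one demand point uncovered.
But {F1, F2, F3} covers everything, so the minimum is 3.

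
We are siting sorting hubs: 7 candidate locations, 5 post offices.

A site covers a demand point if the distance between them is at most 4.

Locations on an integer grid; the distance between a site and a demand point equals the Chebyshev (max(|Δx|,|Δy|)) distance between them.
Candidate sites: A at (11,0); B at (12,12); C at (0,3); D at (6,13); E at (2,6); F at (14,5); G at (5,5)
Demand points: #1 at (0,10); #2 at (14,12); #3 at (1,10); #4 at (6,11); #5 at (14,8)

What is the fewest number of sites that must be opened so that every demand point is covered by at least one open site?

3

Coverage sets (demand points within 4 of each site):
  A: {}
  B: {#2, #5}
  C: {}
  D: {#4}
  E: {#1, #3}
  F: {#5}
  G: {}
No 2 sites suffice: every size-2 union leaves at least one demand point uncovered.
But {B, D, E} covers everything, so the minimum is 3.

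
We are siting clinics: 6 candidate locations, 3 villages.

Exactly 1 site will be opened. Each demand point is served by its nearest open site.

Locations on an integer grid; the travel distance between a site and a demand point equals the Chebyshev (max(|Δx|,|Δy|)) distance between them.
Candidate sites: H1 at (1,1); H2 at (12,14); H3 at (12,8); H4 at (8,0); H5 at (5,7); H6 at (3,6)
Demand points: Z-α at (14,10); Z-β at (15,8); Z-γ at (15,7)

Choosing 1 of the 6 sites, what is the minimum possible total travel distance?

8

Open {H3}.
  Z-α→H3 2, Z-β→H3 3, Z-γ→H3 3  ⇒ total 8.
Compare {H2}: total 17.
Compare {H4}: total 25.
No size-1 selection does better; minimum is 8.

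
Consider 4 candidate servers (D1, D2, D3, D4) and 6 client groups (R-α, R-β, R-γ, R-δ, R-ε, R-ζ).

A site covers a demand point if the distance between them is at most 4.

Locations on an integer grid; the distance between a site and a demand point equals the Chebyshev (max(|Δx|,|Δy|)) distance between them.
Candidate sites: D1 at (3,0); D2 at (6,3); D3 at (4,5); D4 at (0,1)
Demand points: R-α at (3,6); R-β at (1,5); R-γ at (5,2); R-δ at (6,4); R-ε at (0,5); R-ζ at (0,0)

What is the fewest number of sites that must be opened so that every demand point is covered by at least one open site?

Coverage sets (demand points within 4 of each site):
  D1: {R-γ, R-δ, R-ζ}
  D2: {R-α, R-γ, R-δ}
  D3: {R-α, R-β, R-γ, R-δ, R-ε}
  D4: {R-β, R-ε, R-ζ}
No single site covers all 6 demand points.
But {D1, D3} covers everything, so the minimum is 2.

2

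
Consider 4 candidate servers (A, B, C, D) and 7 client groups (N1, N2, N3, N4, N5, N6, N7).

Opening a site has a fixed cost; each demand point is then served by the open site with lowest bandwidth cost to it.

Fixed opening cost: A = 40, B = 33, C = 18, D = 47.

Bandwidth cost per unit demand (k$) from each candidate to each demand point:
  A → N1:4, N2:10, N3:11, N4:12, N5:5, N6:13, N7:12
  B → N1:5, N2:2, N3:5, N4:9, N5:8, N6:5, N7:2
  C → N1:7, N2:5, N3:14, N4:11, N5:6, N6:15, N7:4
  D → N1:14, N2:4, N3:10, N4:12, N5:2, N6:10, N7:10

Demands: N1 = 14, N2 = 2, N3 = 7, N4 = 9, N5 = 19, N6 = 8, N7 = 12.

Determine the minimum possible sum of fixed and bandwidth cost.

Open {B, D}: assign each demand point to its cheapest open site.
  N1→B 14×5=70, N2→B 2×2=4, N3→B 7×5=35, N4→B 9×9=81, N5→D 19×2=38, N6→B 8×5=40, N7→B 12×2=24
  bandwidth cost 292, fixed 80 → total 372.
Compare {B, C, D}: bandwidth cost 292 + fixed 98 = 390.
Compare {A, B, D}: bandwidth cost 278 + fixed 120 = 398.
Compare {A, B}: bandwidth cost 335 + fixed 73 = 408.
All other subsets cost ≥ 390. Minimum total cost: 372.

372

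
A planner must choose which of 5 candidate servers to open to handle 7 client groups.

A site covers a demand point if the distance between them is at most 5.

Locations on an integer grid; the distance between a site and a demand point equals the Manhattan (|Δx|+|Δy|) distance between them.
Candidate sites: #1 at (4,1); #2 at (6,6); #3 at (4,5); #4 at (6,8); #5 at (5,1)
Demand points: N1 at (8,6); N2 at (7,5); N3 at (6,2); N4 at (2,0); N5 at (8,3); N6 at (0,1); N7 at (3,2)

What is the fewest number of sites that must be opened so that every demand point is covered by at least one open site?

Coverage sets (demand points within 5 of each site):
  #1: {N3, N4, N6, N7}
  #2: {N1, N2, N3, N5}
  #3: {N1, N2, N3, N7}
  #4: {N1, N2}
  #5: {N3, N4, N5, N6, N7}
No single site covers all 7 demand points.
But {#1, #2} covers everything, so the minimum is 2.

2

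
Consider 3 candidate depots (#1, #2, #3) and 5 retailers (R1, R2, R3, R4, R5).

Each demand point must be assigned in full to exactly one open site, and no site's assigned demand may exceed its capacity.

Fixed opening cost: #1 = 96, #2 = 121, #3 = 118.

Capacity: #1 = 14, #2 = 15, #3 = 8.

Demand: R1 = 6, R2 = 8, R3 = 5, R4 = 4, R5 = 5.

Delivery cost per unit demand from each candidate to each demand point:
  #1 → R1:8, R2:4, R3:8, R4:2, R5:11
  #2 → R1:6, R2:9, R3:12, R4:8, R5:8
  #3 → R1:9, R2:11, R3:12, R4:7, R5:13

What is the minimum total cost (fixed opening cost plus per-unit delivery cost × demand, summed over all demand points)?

397

Open {#1, #2}; cheapest assignment that respects the capacities:
  #1 (cap 14, load 13): R2, R3 — cost 8×4 + 5×8 = 72
  #2 (cap 15, load 15): R1, R4, R5 — cost 6×6 + 4×8 + 5×8 = 108
  Shipping 180, fixed 217 → total 397.
  Any other capacity-feasible assignment to {#1, #2} ships for at least 180.
Compare {#1, #2, #3}: its best feasible assignment gives total 511.
Every other set of open sites that can feasibly serve all demand totals ≥ 511 even under its best assignment. Minimum: 397.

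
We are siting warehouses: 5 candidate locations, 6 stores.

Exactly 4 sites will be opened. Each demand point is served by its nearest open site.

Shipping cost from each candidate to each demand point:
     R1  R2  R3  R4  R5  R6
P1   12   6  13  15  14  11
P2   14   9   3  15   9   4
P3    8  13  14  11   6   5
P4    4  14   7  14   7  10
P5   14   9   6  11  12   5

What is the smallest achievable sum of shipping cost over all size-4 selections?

Open {P1, P2, P3, P4}.
  R1→P4 4, R2→P1 6, R3→P2 3, R4→P3 11, R5→P3 6, R6→P2 4  ⇒ total 34.
Compare {P1, P2, P4, P5}: total 35.
Compare {P2, P3, P4, P5}: total 37.
No size-4 selection does better; minimum is 34.

34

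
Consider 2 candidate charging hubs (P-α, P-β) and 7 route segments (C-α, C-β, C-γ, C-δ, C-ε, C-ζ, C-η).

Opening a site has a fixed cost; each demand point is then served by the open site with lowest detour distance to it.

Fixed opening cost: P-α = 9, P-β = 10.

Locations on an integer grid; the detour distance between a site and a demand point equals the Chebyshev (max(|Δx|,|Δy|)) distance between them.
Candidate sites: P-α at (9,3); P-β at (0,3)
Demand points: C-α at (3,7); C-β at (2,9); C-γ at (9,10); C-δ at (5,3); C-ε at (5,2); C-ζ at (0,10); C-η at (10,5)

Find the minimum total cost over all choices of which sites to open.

48

Open {P-α}: assign each demand point to its cheapest open site.
  C-α→P-α 6, C-β→P-α 7, C-γ→P-α 7, C-δ→P-α 4, C-ε→P-α 4, C-ζ→P-α 9, C-η→P-α 2
  detour distance 39, fixed 9 → total 48.
Compare {P-α, P-β}: detour distance 34 + fixed 19 = 53.
Compare {P-β}: detour distance 46 + fixed 10 = 56.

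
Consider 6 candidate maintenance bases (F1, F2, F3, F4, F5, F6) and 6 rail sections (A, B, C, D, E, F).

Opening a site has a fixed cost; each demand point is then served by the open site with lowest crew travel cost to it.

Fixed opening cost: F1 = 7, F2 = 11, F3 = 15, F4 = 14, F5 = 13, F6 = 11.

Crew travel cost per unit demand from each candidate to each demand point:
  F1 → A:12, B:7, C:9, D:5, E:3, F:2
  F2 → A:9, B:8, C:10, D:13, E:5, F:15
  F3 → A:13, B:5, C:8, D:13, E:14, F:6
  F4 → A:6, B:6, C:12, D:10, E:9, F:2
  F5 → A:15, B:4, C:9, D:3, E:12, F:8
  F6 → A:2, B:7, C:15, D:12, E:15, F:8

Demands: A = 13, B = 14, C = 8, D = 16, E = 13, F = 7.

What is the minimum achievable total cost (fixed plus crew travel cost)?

Open {F1, F5, F6}: assign each demand point to its cheapest open site.
  A→F6 13×2=26, B→F5 14×4=56, C→F1 8×9=72, D→F5 16×3=48, E→F1 13×3=39, F→F1 7×2=14
  crew travel cost 255, fixed 31 → total 286.
Compare {F1, F3, F5, F6}: crew travel cost 247 + fixed 46 = 293.
Compare {F1, F2, F5, F6}: crew travel cost 255 + fixed 42 = 297.
Compare {F1, F4, F5, F6}: crew travel cost 255 + fixed 45 = 300.
All other subsets cost ≥ 293. Minimum total cost: 286.

286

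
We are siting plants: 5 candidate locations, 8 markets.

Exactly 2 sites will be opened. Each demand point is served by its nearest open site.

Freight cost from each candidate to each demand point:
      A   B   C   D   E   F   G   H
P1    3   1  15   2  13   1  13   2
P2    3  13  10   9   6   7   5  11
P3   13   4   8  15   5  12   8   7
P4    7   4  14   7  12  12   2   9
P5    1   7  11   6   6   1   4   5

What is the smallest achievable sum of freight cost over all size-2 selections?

Open {P1, P5}.
  A→P5 1, B→P1 1, C→P5 11, D→P1 2, E→P5 6, F→P1 1, G→P5 4, H→P1 2  ⇒ total 28.
Compare {P1, P2}: total 30.
Compare {P1, P3}: total 30.
No size-2 selection does better; minimum is 28.

28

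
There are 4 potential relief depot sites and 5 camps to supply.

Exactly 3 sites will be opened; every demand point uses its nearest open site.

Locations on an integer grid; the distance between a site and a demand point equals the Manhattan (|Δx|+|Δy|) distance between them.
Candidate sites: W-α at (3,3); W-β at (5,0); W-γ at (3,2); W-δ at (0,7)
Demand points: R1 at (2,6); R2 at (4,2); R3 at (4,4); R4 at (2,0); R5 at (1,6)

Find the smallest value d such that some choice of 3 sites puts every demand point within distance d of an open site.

Open {W-α, W-β, W-δ}.
  Farthest demand point is R1 at distance 3 (to W-δ); all others are ≤ 3.
With {W-α, W-γ, W-δ} the worst case is 3.
With {W-β, W-γ, W-δ} the worst case is 3.
No size-3 selection achieves below 3.

3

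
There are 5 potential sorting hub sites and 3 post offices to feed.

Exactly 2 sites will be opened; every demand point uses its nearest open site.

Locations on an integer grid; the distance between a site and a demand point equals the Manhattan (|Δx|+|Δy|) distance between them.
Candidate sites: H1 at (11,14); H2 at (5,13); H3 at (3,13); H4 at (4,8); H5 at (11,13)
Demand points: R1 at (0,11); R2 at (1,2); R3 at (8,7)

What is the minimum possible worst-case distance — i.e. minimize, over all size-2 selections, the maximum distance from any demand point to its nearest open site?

9

Open {H1, H4}.
  Farthest demand point is R2 at distance 9 (to H4); all others are ≤ 9.
With {H2, H4} the worst case is 9.
With {H3, H4} the worst case is 9.
No size-2 selection achieves below 9.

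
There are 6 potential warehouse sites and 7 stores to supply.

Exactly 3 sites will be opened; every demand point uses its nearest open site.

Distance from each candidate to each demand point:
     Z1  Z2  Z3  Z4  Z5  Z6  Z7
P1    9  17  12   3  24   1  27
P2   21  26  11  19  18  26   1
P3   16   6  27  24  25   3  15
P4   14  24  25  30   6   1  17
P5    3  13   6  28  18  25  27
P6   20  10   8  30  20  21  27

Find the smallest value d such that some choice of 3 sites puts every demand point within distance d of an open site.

15

Open {P1, P3, P4}.
  Farthest demand point is Z7 at distance 15 (to P3); all others are ≤ 15.
With {P1, P2, P4} the worst case is 17.
With {P1, P4, P5} the worst case is 17.
No size-3 selection achieves below 15.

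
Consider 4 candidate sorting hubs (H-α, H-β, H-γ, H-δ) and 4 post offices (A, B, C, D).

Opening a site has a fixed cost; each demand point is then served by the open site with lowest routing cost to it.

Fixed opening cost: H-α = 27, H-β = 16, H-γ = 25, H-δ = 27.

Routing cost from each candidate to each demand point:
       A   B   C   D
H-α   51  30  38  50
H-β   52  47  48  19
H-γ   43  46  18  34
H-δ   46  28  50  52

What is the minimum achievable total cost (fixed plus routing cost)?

166

Open {H-γ}: assign each demand point to its cheapest open site.
  A→H-γ 43, B→H-γ 46, C→H-γ 18, D→H-γ 34
  routing cost 141, fixed 25 → total 166.
Compare {H-β, H-γ}: routing cost 126 + fixed 41 = 167.
Compare {H-γ, H-δ}: routing cost 123 + fixed 52 = 175.
Compare {H-β, H-γ, H-δ}: routing cost 108 + fixed 68 = 176.
All other subsets cost ≥ 167. Minimum total cost: 166.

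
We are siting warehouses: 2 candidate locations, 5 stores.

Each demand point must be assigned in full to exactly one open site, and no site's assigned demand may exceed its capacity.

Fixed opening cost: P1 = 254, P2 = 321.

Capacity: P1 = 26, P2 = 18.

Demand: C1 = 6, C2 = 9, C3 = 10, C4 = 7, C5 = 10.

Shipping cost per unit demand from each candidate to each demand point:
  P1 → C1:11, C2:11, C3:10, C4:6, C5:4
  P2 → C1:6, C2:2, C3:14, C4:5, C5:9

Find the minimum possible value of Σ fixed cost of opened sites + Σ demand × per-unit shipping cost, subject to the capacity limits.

Open {P1, P2}; cheapest assignment that respects the capacities:
  P1 (cap 26, load 26): C1, C3, C5 — cost 6×11 + 10×10 + 10×4 = 206
  P2 (cap 18, load 16): C2, C4 — cost 9×2 + 7×5 = 53
  Shipping 259, fixed 575 → total 834.
  Any other capacity-feasible assignment to {P1, P2} ships for at least 259.
Total demand is 42 and no other set of sites has combined capacity ≥ 42, so {P1, P2} is the only feasible choice of open sites. Minimum: 834.

834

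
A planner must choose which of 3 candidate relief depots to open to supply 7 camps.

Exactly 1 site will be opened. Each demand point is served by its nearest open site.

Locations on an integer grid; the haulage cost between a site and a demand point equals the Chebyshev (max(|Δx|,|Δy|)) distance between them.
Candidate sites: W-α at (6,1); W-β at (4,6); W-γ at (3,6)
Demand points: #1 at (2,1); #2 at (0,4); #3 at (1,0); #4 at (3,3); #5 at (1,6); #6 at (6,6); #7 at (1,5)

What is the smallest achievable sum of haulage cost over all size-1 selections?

Open {W-γ}.
  #1→W-γ 5, #2→W-γ 3, #3→W-γ 6, #4→W-γ 3, #5→W-γ 2, #6→W-γ 3, #7→W-γ 2  ⇒ total 24.
Compare {W-β}: total 26.
Compare {W-α}: total 33.

24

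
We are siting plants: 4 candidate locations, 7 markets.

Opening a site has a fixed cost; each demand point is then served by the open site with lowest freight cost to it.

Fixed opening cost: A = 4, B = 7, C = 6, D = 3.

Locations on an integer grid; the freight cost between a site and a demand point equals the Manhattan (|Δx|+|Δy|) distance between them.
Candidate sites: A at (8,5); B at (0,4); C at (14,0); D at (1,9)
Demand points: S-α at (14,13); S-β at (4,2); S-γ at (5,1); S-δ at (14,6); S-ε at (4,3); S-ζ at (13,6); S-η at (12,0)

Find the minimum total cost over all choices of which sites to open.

57

Open {A, C}: assign each demand point to its cheapest open site.
  S-α→C 13, S-β→A 7, S-γ→A 7, S-δ→C 6, S-ε→A 6, S-ζ→A 6, S-η→C 2
  freight cost 47, fixed 10 → total 57.
Compare {A}: freight cost 56 + fixed 4 = 60.
Compare {B, C}: freight cost 47 + fixed 13 = 60.
Compare {A, C, D}: freight cost 47 + fixed 13 = 60.
All other subsets cost ≥ 60. Minimum total cost: 57.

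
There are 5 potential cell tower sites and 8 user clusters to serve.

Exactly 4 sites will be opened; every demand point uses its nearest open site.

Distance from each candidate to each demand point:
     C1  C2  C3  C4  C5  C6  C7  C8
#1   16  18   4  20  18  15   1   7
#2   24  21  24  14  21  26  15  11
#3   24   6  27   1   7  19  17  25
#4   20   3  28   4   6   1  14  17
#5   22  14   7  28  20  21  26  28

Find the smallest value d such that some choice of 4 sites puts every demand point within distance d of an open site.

Open {#1, #2, #3, #4}.
  Farthest demand point is C1 at distance 16 (to #1); all others are ≤ 16.
With {#1, #2, #3, #5} the worst case is 16.
With {#1, #2, #4, #5} the worst case is 16.
No size-4 selection achieves below 16.

16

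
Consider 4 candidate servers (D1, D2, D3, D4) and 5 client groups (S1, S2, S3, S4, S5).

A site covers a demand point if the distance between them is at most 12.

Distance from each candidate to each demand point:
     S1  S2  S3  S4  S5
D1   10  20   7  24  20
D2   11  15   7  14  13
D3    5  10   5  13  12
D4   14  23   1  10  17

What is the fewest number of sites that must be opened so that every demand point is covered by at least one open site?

Coverage sets (demand points within 12 of each site):
  D1: {S1, S3}
  D2: {S1, S3}
  D3: {S1, S2, S3, S5}
  D4: {S3, S4}
No single site covers all 5 demand points.
But {D3, D4} covers everything, so the minimum is 2.

2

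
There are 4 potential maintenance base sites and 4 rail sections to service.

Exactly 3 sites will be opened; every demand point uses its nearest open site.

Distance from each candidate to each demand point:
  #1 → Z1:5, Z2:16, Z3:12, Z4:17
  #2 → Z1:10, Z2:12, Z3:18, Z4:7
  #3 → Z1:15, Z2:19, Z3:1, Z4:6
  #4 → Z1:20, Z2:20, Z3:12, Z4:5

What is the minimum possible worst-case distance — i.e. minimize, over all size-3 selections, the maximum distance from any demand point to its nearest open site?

Open {#1, #2, #3}.
  Farthest demand point is Z2 at distance 12 (to #2); all others are ≤ 12.
With {#1, #2, #4} the worst case is 12.
With {#2, #3, #4} the worst case is 12.
No size-3 selection achieves below 12.

12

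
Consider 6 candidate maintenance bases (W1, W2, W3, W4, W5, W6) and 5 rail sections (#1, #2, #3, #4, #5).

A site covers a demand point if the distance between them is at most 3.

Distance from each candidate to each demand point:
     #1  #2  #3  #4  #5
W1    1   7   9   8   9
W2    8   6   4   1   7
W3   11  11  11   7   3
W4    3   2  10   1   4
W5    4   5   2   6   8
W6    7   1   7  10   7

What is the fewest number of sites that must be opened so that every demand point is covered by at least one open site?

Coverage sets (demand points within 3 of each site):
  W1: {#1}
  W2: {#4}
  W3: {#5}
  W4: {#1, #2, #4}
  W5: {#3}
  W6: {#2}
No 2 sites suffice: every size-2 union leaves at least one demand point uncovered.
But {W3, W4, W5} covers everything, so the minimum is 3.

3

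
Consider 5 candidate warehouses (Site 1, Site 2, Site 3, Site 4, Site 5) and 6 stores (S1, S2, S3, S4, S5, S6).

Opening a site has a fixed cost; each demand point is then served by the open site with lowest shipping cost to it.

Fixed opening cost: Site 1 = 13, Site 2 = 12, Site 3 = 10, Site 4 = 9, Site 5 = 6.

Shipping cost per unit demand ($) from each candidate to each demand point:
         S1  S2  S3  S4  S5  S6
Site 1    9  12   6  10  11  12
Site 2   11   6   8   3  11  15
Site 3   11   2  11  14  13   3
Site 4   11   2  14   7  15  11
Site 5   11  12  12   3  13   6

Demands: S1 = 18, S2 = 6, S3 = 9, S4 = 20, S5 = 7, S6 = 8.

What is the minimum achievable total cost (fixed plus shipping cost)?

418

Open {Site 1, Site 3, Site 5}: assign each demand point to its cheapest open site.
  S1→Site 1 18×9=162, S2→Site 3 6×2=12, S3→Site 1 9×6=54, S4→Site 5 20×3=60, S5→Site 1 7×11=77, S6→Site 3 8×3=24
  shipping cost 389, fixed 29 → total 418.
Compare {Site 1, Site 2, Site 3}: shipping cost 389 + fixed 35 = 424.
Compare {Site 1, Site 3, Site 4, Site 5}: shipping cost 389 + fixed 38 = 427.
Compare {Site 1, Site 2, Site 3, Site 5}: shipping cost 389 + fixed 41 = 430.
All other subsets cost ≥ 424. Minimum total cost: 418.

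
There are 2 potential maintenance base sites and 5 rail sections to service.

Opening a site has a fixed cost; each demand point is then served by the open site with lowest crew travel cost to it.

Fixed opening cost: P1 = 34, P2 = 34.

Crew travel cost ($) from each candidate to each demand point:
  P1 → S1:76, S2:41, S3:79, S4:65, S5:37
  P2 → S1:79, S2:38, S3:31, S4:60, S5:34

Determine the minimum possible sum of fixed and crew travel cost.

276

Open {P2}: assign each demand point to its cheapest open site.
  S1→P2 79, S2→P2 38, S3→P2 31, S4→P2 60, S5→P2 34
  crew travel cost 242, fixed 34 → total 276.
Compare {P1, P2}: crew travel cost 239 + fixed 68 = 307.
Compare {P1}: crew travel cost 298 + fixed 34 = 332.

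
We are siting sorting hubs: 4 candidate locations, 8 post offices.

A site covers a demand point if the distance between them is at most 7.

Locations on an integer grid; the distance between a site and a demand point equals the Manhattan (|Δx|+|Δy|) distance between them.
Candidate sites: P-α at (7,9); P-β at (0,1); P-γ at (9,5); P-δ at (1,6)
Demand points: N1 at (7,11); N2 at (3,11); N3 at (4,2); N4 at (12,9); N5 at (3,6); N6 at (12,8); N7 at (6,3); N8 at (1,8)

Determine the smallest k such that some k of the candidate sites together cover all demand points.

Coverage sets (demand points within 7 of each site):
  P-α: {N1, N2, N4, N5, N6, N7, N8}
  P-β: {N3}
  P-γ: {N4, N5, N6, N7}
  P-δ: {N2, N3, N5, N8}
No single site covers all 8 demand points.
But {P-α, P-β} covers everything, so the minimum is 2.

2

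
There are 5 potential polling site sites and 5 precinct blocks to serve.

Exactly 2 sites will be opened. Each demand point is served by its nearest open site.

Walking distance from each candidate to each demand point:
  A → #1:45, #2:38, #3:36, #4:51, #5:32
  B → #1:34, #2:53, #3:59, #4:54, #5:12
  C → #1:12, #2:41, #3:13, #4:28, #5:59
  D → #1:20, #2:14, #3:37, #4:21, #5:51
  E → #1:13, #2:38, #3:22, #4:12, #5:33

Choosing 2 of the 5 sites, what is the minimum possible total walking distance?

94

Open {D, E}.
  #1→E 13, #2→D 14, #3→E 22, #4→E 12, #5→E 33  ⇒ total 94.
Compare {B, E}: total 97.
Compare {B, D}: total 104.
No size-2 selection does better; minimum is 94.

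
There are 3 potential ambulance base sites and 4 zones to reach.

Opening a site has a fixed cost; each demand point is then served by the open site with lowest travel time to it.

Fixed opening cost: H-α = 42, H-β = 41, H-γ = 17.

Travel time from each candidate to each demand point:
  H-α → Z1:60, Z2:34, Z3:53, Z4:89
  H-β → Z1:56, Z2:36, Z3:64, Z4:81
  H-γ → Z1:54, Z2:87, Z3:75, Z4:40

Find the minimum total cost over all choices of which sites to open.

240

Open {H-α, H-γ}: assign each demand point to its cheapest open site.
  Z1→H-γ 54, Z2→H-α 34, Z3→H-α 53, Z4→H-γ 40
  travel time 181, fixed 59 → total 240.
Compare {H-β, H-γ}: travel time 194 + fixed 58 = 252.
Compare {H-γ}: travel time 256 + fixed 17 = 273.
Compare {H-α}: travel time 236 + fixed 42 = 278.
All other subsets cost ≥ 252. Minimum total cost: 240.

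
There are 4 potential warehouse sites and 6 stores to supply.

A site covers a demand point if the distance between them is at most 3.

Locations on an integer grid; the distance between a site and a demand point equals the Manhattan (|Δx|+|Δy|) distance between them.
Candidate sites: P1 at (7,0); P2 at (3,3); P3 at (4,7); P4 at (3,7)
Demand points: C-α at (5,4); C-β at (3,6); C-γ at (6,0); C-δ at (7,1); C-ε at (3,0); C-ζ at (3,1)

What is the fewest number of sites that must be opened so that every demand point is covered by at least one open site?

Coverage sets (demand points within 3 of each site):
  P1: {C-γ, C-δ}
  P2: {C-α, C-β, C-ε, C-ζ}
  P3: {C-β}
  P4: {C-β}
No single site covers all 6 demand points.
But {P1, P2} covers everything, so the minimum is 2.

2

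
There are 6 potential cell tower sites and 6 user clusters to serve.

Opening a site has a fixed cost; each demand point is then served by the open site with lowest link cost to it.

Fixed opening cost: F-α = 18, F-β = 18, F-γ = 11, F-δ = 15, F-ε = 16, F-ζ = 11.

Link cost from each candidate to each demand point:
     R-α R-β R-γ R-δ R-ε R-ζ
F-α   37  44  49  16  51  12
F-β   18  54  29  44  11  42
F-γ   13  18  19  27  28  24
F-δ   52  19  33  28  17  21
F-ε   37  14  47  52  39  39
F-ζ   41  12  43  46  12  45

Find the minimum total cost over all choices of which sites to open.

Open {F-α, F-γ, F-ζ}: assign each demand point to its cheapest open site.
  R-α→F-γ 13, R-β→F-ζ 12, R-γ→F-γ 19, R-δ→F-α 16, R-ε→F-ζ 12, R-ζ→F-α 12
  link cost 84, fixed 40 → total 124.
Compare {F-γ, F-ζ}: link cost 107 + fixed 22 = 129.
Compare {F-α, F-γ}: link cost 106 + fixed 29 = 135.
Compare {F-α, F-β, F-γ}: link cost 89 + fixed 47 = 136.
All other subsets cost ≥ 129. Minimum total cost: 124.

124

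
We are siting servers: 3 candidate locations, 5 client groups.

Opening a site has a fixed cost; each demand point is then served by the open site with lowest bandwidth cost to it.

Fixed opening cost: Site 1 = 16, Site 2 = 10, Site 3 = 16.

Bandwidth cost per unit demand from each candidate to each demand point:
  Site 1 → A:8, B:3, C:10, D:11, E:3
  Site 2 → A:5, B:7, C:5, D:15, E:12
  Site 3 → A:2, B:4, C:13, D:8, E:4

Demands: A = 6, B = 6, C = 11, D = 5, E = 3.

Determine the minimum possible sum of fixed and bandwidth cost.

169

Open {Site 2, Site 3}: assign each demand point to its cheapest open site.
  A→Site 3 6×2=12, B→Site 3 6×4=24, C→Site 2 11×5=55, D→Site 3 5×8=40, E→Site 3 3×4=12
  bandwidth cost 143, fixed 26 → total 169.
Compare {Site 1, Site 2, Site 3}: bandwidth cost 134 + fixed 42 = 176.
Compare {Site 1, Site 2}: bandwidth cost 167 + fixed 26 = 193.
Compare {Site 1, Site 3}: bandwidth cost 189 + fixed 32 = 221.
All other subsets cost ≥ 176. Minimum total cost: 169.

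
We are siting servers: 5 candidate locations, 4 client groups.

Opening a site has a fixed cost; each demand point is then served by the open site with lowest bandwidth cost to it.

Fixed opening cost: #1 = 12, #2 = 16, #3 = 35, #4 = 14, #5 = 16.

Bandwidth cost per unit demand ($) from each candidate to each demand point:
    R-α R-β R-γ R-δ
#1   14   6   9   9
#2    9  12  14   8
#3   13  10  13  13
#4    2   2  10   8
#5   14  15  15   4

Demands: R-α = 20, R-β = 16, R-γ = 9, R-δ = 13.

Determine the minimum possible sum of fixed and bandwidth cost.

244

Open {#4, #5}: assign each demand point to its cheapest open site.
  R-α→#4 20×2=40, R-β→#4 16×2=32, R-γ→#4 9×10=90, R-δ→#5 13×4=52
  bandwidth cost 214, fixed 30 → total 244.
Compare {#1, #4, #5}: bandwidth cost 205 + fixed 42 = 247.
Compare {#2, #4, #5}: bandwidth cost 214 + fixed 46 = 260.
Compare {#1, #2, #4, #5}: bandwidth cost 205 + fixed 58 = 263.
All other subsets cost ≥ 247. Minimum total cost: 244.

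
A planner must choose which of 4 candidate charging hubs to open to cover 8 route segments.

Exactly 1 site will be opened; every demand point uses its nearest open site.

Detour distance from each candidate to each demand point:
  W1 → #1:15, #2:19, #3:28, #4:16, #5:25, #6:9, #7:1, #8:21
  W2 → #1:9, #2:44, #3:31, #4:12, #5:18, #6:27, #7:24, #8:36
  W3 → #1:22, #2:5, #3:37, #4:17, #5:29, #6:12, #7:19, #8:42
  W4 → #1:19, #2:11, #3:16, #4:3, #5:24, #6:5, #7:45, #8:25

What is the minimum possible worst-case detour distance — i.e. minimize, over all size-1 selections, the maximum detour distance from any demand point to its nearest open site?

28

Open {W1}.
  Farthest demand point is #3 at detour distance 28 (to W1); all others are ≤ 28.
With {W3} the worst case is 42.
With {W2} the worst case is 44.
No size-1 selection achieves below 28.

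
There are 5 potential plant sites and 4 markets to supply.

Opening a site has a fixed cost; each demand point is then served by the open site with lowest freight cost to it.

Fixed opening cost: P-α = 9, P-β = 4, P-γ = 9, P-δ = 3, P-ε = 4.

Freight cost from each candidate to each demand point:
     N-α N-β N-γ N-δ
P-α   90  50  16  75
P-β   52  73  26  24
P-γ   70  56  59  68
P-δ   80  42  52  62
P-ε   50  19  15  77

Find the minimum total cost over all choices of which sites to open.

Open {P-β, P-ε}: assign each demand point to its cheapest open site.
  N-α→P-ε 50, N-β→P-ε 19, N-γ→P-ε 15, N-δ→P-β 24
  freight cost 108, fixed 8 → total 116.
Compare {P-β, P-δ, P-ε}: freight cost 108 + fixed 11 = 119.
Compare {P-α, P-β, P-ε}: freight cost 108 + fixed 17 = 125.
Compare {P-β, P-γ, P-ε}: freight cost 108 + fixed 17 = 125.
All other subsets cost ≥ 119. Minimum total cost: 116.

116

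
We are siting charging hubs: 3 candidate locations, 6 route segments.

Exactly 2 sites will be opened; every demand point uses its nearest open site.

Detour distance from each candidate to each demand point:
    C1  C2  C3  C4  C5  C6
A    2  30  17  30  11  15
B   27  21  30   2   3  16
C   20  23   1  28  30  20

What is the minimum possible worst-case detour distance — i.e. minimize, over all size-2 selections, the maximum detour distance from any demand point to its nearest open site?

Open {A, B}.
  Farthest demand point is C2 at detour distance 21 (to B); all others are ≤ 21.
With {B, C} the worst case is 21.
With {A, C} the worst case is 28.
No size-2 selection achieves below 21.

21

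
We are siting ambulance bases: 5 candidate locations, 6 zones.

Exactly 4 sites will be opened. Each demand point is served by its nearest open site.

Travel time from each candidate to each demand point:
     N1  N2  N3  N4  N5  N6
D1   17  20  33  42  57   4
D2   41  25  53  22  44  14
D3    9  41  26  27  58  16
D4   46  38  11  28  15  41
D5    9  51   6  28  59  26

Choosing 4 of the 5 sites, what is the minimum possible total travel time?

76

Open {D1, D2, D4, D5}.
  N1→D5 9, N2→D1 20, N3→D5 6, N4→D2 22, N5→D4 15, N6→D1 4  ⇒ total 76.
Compare {D1, D2, D3, D4}: total 81.
Compare {D1, D3, D4, D5}: total 81.
No size-4 selection does better; minimum is 76.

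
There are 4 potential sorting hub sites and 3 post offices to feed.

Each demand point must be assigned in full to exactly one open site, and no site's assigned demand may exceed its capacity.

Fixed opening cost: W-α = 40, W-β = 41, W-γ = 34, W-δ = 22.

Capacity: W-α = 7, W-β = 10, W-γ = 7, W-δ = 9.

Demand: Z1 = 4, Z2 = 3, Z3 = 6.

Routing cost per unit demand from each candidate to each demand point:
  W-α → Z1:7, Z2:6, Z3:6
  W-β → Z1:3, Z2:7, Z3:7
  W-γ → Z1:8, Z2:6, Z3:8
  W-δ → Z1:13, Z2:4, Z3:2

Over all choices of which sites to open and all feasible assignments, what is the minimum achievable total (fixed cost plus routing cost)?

99

Open {W-β, W-δ}; cheapest assignment that respects the capacities:
  W-β (cap 10, load 4): Z1 — cost 4×3 = 12
  W-δ (cap 9, load 9): Z2, Z3 — cost 3×4 + 6×2 = 24
  Shipping 36, fixed 63 → total 99.
  Any other capacity-feasible assignment to {W-β, W-δ} ships for at least 36.
Compare {W-γ, W-δ}: its best feasible assignment gives total 112.
Compare {W-α, W-δ}: its best feasible assignment gives total 114.
Every other set of open sites that can feasibly serve all demand totals ≥ 112 even under its best assignment. Minimum: 99.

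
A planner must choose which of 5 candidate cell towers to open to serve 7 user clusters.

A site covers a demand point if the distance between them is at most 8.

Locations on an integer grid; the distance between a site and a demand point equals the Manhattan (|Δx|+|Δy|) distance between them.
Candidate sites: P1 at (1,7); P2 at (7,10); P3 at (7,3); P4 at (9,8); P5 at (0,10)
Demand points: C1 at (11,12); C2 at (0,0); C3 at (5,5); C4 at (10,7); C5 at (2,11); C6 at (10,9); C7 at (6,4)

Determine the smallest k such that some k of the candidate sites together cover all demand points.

Coverage sets (demand points within 8 of each site):
  P1: {C2, C3, C5, C7}
  P2: {C1, C3, C4, C5, C6, C7}
  P3: {C3, C4, C7}
  P4: {C1, C3, C4, C6, C7}
  P5: {C5}
No single site covers all 7 demand points.
But {P1, P2} covers everything, so the minimum is 2.

2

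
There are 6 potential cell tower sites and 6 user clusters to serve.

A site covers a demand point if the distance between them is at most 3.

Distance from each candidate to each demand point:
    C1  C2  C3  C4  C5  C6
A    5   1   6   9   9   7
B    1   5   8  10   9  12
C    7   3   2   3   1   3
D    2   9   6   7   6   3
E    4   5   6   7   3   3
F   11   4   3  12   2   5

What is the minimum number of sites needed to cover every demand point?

2

Coverage sets (demand points within 3 of each site):
  A: {C2}
  B: {C1}
  C: {C2, C3, C4, C5, C6}
  D: {C1, C6}
  E: {C5, C6}
  F: {C3, C5}
No single site covers all 6 demand points.
But {B, C} covers everything, so the minimum is 2.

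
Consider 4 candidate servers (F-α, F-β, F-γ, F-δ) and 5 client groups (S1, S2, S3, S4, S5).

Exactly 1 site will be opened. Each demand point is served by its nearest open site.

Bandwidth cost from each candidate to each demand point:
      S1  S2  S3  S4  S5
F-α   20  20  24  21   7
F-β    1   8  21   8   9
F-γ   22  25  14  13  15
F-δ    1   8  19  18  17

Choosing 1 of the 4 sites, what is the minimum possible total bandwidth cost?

Open {F-β}.
  S1→F-β 1, S2→F-β 8, S3→F-β 21, S4→F-β 8, S5→F-β 9  ⇒ total 47.
Compare {F-δ}: total 63.
Compare {F-γ}: total 89.
No size-1 selection does better; minimum is 47.

47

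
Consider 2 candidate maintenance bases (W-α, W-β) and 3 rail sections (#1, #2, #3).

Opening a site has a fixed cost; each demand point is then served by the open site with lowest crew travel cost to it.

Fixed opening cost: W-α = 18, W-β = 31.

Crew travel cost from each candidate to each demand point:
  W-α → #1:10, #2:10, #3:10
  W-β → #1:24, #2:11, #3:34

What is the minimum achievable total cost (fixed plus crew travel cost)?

48

Open {W-α}: assign each demand point to its cheapest open site.
  #1→W-α 10, #2→W-α 10, #3→W-α 10
  crew travel cost 30, fixed 18 → total 48.
Compare {W-α, W-β}: crew travel cost 30 + fixed 49 = 79.
Compare {W-β}: crew travel cost 69 + fixed 31 = 100.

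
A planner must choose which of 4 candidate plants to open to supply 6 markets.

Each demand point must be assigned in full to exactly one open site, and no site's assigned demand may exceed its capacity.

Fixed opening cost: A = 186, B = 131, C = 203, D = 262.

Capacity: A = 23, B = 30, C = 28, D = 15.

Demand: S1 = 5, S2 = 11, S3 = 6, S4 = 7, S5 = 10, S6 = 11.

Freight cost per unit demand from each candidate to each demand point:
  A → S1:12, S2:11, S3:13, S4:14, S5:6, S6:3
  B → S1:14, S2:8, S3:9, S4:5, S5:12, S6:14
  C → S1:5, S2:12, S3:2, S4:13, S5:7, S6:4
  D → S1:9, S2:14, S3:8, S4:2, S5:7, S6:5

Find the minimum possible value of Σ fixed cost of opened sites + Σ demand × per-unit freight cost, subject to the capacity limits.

650

Open {B, C}; cheapest assignment that respects the capacities:
  B (cap 30, load 24): S2, S3, S4 — cost 11×8 + 6×9 + 7×5 = 177
  C (cap 28, load 26): S1, S5, S6 — cost 5×5 + 10×7 + 11×4 = 139
  Shipping 316, fixed 334 → total 650.
  Any other capacity-feasible assignment to {B, C} ships for at least 316.
Compare {A, B}: its best feasible assignment gives total 657.
Compare {A, C}: its best feasible assignment gives total 741.
Every other set of open sites that can feasibly serve all demand totals ≥ 657 even under its best assignment. Minimum: 650.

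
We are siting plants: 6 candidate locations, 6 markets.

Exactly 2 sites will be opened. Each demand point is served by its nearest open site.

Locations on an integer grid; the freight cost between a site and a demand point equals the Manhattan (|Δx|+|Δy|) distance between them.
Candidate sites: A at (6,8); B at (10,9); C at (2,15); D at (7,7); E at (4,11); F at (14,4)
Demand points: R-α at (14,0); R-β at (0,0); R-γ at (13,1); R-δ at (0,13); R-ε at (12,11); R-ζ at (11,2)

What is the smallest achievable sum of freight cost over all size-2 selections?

42

Open {E, F}.
  R-α→F 4, R-β→E 15, R-γ→F 4, R-δ→E 6, R-ε→E 8, R-ζ→F 5  ⇒ total 42.
Compare {C, F}: total 43.
Compare {A, F}: total 47.
No size-2 selection does better; minimum is 42.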